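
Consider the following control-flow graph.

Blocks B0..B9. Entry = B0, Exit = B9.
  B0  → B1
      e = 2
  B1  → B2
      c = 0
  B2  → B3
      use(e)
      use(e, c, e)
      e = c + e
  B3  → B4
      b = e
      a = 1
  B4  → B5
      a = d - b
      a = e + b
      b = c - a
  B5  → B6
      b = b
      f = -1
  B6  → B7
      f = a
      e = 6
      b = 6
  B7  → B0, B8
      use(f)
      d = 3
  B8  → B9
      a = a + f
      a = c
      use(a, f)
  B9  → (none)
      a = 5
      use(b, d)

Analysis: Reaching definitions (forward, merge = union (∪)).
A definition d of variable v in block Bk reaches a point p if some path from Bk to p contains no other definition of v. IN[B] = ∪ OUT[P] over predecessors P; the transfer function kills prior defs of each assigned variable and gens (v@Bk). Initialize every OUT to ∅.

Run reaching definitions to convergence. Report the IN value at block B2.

Per-block solution:
  B0:  IN={a@B4, b@B6, c@B1, d@B7, e@B6, f@B6}  OUT={a@B4, b@B6, c@B1, d@B7, e@B0, f@B6}
  B1:  IN={a@B4, b@B6, c@B1, d@B7, e@B0, f@B6}  OUT={a@B4, b@B6, c@B1, d@B7, e@B0, f@B6}
  B2:  IN={a@B4, b@B6, c@B1, d@B7, e@B0, f@B6}  OUT={a@B4, b@B6, c@B1, d@B7, e@B2, f@B6}
  B3:  IN={a@B4, b@B6, c@B1, d@B7, e@B2, f@B6}  OUT={a@B3, b@B3, c@B1, d@B7, e@B2, f@B6}
  B4:  IN={a@B3, b@B3, c@B1, d@B7, e@B2, f@B6}  OUT={a@B4, b@B4, c@B1, d@B7, e@B2, f@B6}
  B5:  IN={a@B4, b@B4, c@B1, d@B7, e@B2, f@B6}  OUT={a@B4, b@B5, c@B1, d@B7, e@B2, f@B5}
  B6:  IN={a@B4, b@B5, c@B1, d@B7, e@B2, f@B5}  OUT={a@B4, b@B6, c@B1, d@B7, e@B6, f@B6}
  B7:  IN={a@B4, b@B6, c@B1, d@B7, e@B6, f@B6}  OUT={a@B4, b@B6, c@B1, d@B7, e@B6, f@B6}
  B8:  IN={a@B4, b@B6, c@B1, d@B7, e@B6, f@B6}  OUT={a@B8, b@B6, c@B1, d@B7, e@B6, f@B6}
  B9:  IN={a@B8, b@B6, c@B1, d@B7, e@B6, f@B6}  OUT={a@B9, b@B6, c@B1, d@B7, e@B6, f@B6}

Merge at B2: IN[B2] = OUT[B1] = {a@B4, b@B6, c@B1, d@B7, e@B0, f@B6}

Answer: {a@B4, b@B6, c@B1, d@B7, e@B0, f@B6}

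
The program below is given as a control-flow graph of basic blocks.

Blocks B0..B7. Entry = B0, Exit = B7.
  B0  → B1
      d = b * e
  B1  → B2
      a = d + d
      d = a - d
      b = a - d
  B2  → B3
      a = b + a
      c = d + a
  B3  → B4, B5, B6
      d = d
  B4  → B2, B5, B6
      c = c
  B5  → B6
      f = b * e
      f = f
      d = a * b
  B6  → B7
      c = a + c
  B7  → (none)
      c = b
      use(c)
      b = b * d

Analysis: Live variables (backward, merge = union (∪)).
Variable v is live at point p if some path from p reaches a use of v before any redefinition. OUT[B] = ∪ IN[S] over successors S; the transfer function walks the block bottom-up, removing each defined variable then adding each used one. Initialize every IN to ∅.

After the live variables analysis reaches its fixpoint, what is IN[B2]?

Fixpoint table:
  B0:  IN={b, e}  OUT={d, e}
  B1:  IN={d, e}  OUT={a, b, d, e}
  B2:  IN={a, b, d, e}  OUT={a, b, c, d, e}
  B3:  IN={a, b, c, d, e}  OUT={a, b, c, d, e}
  B4:  IN={a, b, c, d, e}  OUT={a, b, c, d, e}
  B5:  IN={a, b, c, e}  OUT={a, b, c, d}
  B6:  IN={a, b, c, d}  OUT={b, d}
  B7:  IN={b, d}  OUT={}

Merge at B2: OUT[B2] = IN[B3] = {a, b, c, d, e}
Applying B2's transfer function to that OUT value gives IN[B2] (row B2 above).

Answer: {a, b, d, e}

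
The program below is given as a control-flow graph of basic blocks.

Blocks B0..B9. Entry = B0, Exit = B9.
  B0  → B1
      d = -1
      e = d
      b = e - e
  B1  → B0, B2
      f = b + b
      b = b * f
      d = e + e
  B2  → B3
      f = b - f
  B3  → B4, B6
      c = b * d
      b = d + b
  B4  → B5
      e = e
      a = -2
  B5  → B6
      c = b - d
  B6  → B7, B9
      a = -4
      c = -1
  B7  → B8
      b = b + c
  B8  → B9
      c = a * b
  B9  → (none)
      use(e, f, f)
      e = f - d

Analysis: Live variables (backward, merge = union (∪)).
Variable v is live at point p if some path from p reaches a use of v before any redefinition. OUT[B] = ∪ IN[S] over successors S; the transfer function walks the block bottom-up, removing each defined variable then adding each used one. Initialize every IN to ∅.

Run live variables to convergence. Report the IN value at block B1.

Answer: {b, e}

Trace:
Per-block solution:
  B0: | IN={} | OUT={b, e}
  B1: | IN={b, e} | OUT={b, d, e, f}
  B2: | IN={b, d, e, f} | OUT={b, d, e, f}
  B3: | IN={b, d, e, f} | OUT={b, d, e, f}
  B4: | IN={b, d, e, f} | OUT={b, d, e, f}
  B5: | IN={b, d, e, f} | OUT={b, d, e, f}
  B6: | IN={b, d, e, f} | OUT={a, b, c, d, e, f}
  B7: | IN={a, b, c, d, e, f} | OUT={a, b, d, e, f}
  B8: | IN={a, b, d, e, f} | OUT={d, e, f}
  B9: | IN={d, e, f} | OUT={}

Merge at B1: OUT[B1] = IN[B0] ⊔ IN[B2] = {b, d, e, f}
Applying B1's transfer function to that OUT value gives IN[B1] (row B1 above).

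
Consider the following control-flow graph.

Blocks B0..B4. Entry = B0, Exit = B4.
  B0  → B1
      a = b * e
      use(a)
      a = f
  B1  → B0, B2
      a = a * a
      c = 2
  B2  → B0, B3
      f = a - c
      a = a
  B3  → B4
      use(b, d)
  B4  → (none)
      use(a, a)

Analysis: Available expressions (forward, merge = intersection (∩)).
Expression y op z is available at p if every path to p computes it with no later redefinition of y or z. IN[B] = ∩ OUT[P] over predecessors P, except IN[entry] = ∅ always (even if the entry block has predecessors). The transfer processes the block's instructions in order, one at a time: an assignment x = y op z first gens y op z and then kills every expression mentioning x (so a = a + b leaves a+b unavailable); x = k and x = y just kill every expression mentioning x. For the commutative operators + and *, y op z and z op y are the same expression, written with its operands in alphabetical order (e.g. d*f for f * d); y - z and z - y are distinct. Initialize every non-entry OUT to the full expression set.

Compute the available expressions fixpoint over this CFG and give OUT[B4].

Answer: {b*e}

Working:
Fixpoint table:
  B0:   IN={}   OUT={b*e}
  B1:   IN={b*e}   OUT={b*e}
  B2:   IN={b*e}   OUT={b*e}
  B3:   IN={b*e}   OUT={b*e}
  B4:   IN={b*e}   OUT={b*e}

Merge at B4: IN[B4] = OUT[B3] = {b*e}
Applying B4's transfer function to that IN value gives OUT[B4] (row B4 above).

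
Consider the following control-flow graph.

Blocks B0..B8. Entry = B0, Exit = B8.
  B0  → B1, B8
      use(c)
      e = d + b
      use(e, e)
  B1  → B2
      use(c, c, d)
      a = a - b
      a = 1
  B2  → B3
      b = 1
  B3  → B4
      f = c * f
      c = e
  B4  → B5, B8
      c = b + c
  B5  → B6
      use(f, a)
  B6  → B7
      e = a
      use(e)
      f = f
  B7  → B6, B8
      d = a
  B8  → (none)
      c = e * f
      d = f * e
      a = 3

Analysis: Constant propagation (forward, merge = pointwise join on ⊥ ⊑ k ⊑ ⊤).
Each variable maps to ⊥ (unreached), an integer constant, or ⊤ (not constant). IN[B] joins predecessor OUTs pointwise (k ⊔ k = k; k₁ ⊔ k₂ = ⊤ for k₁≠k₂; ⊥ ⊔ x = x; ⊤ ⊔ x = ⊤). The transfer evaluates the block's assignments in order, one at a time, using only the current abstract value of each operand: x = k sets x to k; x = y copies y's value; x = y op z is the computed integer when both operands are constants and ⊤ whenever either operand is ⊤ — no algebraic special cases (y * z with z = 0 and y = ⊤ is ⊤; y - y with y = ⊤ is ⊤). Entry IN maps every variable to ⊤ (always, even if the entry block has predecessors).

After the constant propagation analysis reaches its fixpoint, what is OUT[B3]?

Converged values:
  B0: | IN=(all ⊤) | OUT=(all ⊤)
  B1: | IN=(all ⊤) | OUT={a:1; rest ⊤}
  B2: | IN={a:1; rest ⊤} | OUT={a:1, b:1; rest ⊤}
  B3: | IN={a:1, b:1; rest ⊤} | OUT={a:1, b:1; rest ⊤}
  B4: | IN={a:1, b:1; rest ⊤} | OUT={a:1, b:1; rest ⊤}
  B5: | IN={a:1, b:1; rest ⊤} | OUT={a:1, b:1; rest ⊤}
  B6: | IN={a:1, b:1; rest ⊤} | OUT={a:1, b:1, e:1; rest ⊤}
  B7: | IN={a:1, b:1, e:1; rest ⊤} | OUT={a:1, b:1, d:1, e:1; rest ⊤}
  B8: | IN=(all ⊤) | OUT={a:3; rest ⊤}

Merge at B3: IN[B3] = OUT[B2] = {a: 1, b: 1, c: ⊤, d: ⊤, e: ⊤, f: ⊤}
Applying B3's transfer function to that IN value gives OUT[B3] (row B3 above).

Answer: {a: 1, b: 1, c: ⊤, d: ⊤, e: ⊤, f: ⊤}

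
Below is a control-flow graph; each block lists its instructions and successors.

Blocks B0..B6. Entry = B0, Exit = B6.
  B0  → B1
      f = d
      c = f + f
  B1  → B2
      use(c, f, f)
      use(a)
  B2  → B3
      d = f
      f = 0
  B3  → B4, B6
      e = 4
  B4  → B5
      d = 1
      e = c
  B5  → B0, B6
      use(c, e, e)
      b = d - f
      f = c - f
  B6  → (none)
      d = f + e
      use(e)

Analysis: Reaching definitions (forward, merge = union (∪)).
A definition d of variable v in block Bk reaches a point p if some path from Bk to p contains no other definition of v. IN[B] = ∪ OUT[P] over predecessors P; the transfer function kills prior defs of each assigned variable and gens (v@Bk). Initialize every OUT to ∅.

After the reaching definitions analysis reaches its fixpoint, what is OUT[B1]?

Per-block solution:
  B0:  IN={b@B5, c@B0, d@B4, e@B4, f@B5}  OUT={b@B5, c@B0, d@B4, e@B4, f@B0}
  B1:  IN={b@B5, c@B0, d@B4, e@B4, f@B0}  OUT={b@B5, c@B0, d@B4, e@B4, f@B0}
  B2:  IN={b@B5, c@B0, d@B4, e@B4, f@B0}  OUT={b@B5, c@B0, d@B2, e@B4, f@B2}
  B3:  IN={b@B5, c@B0, d@B2, e@B4, f@B2}  OUT={b@B5, c@B0, d@B2, e@B3, f@B2}
  B4:  IN={b@B5, c@B0, d@B2, e@B3, f@B2}  OUT={b@B5, c@B0, d@B4, e@B4, f@B2}
  B5:  IN={b@B5, c@B0, d@B4, e@B4, f@B2}  OUT={b@B5, c@B0, d@B4, e@B4, f@B5}
  B6:  IN={b@B5, c@B0, d@B2, d@B4, e@B3, e@B4, f@B2, f@B5}  OUT={b@B5, c@B0, d@B6, e@B3, e@B4, f@B2, f@B5}

Merge at B1: IN[B1] = OUT[B0] = {b@B5, c@B0, d@B4, e@B4, f@B0}
Applying B1's transfer function to that IN value gives OUT[B1] (row B1 above).

Answer: {b@B5, c@B0, d@B4, e@B4, f@B0}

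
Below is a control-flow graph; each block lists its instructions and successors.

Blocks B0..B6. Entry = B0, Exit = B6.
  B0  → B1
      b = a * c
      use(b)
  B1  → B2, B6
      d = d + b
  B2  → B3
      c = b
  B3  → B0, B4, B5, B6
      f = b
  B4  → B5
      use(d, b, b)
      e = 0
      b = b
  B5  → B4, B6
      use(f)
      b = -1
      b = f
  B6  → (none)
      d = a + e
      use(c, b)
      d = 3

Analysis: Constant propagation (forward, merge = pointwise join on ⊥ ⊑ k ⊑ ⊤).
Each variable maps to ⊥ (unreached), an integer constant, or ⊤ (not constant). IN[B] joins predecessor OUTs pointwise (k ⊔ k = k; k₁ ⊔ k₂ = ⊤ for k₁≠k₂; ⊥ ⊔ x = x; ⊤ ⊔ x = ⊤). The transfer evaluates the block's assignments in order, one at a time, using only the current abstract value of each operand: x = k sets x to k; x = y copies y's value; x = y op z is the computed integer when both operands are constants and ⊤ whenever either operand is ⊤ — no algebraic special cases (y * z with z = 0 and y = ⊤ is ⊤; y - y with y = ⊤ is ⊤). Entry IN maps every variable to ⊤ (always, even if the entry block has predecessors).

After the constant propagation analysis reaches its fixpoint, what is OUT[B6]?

Answer: {a: ⊤, b: ⊤, c: ⊤, d: 3, e: ⊤, f: ⊤}

Working:
Fixpoint table:
  B0: | IN=(all ⊤) | OUT=(all ⊤)
  B1: | IN=(all ⊤) | OUT=(all ⊤)
  B2: | IN=(all ⊤) | OUT=(all ⊤)
  B3: | IN=(all ⊤) | OUT=(all ⊤)
  B4: | IN=(all ⊤) | OUT={e:0; rest ⊤}
  B5: | IN=(all ⊤) | OUT=(all ⊤)
  B6: | IN=(all ⊤) | OUT={d:3; rest ⊤}

Merge at B6: IN[B6] = OUT[B1] ⊔ OUT[B3] ⊔ OUT[B5] = {a: ⊤, b: ⊤, c: ⊤, d: ⊤, e: ⊤, f: ⊤}
Applying B6's transfer function to that IN value gives OUT[B6] (row B6 above).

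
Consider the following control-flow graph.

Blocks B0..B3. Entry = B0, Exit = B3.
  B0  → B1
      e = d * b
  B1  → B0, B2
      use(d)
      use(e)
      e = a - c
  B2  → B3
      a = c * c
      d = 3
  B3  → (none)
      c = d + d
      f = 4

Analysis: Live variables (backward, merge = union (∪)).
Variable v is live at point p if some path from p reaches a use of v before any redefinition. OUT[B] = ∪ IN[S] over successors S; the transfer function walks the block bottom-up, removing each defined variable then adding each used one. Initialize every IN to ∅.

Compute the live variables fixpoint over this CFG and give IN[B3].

Answer: {d}

Derivation:
Converged values:
  B0:   IN={a, b, c, d}   OUT={a, b, c, d, e}
  B1:   IN={a, b, c, d, e}   OUT={a, b, c, d}
  B2:   IN={c}   OUT={d}
  B3:   IN={d}   OUT={}

B3 is the boundary node: OUT[B3] = {}
Applying B3's transfer function to that OUT value gives IN[B3] (row B3 above).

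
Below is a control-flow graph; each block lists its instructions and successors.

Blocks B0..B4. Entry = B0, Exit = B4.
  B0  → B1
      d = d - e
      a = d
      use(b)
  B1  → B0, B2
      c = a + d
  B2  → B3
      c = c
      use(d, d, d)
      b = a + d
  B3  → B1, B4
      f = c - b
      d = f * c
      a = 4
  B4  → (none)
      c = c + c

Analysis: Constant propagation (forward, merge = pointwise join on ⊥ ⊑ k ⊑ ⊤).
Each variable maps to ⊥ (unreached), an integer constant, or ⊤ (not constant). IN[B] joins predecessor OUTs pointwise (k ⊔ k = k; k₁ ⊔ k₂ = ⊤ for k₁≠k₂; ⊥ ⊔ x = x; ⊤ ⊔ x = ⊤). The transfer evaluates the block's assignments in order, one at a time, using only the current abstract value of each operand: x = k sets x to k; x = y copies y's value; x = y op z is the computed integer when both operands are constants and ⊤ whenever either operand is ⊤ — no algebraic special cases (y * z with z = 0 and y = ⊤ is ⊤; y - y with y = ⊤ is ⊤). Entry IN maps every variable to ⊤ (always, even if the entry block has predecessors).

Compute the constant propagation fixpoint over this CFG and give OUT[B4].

Fixpoint table:
  B0: | IN=(all ⊤) | OUT=(all ⊤)
  B1: | IN=(all ⊤) | OUT=(all ⊤)
  B2: | IN=(all ⊤) | OUT=(all ⊤)
  B3: | IN=(all ⊤) | OUT={a:4; rest ⊤}
  B4: | IN={a:4; rest ⊤} | OUT={a:4; rest ⊤}

Merge at B4: IN[B4] = OUT[B3] = {a: 4, b: ⊤, c: ⊤, d: ⊤, e: ⊤, f: ⊤}
Applying B4's transfer function to that IN value gives OUT[B4] (row B4 above).

Answer: {a: 4, b: ⊤, c: ⊤, d: ⊤, e: ⊤, f: ⊤}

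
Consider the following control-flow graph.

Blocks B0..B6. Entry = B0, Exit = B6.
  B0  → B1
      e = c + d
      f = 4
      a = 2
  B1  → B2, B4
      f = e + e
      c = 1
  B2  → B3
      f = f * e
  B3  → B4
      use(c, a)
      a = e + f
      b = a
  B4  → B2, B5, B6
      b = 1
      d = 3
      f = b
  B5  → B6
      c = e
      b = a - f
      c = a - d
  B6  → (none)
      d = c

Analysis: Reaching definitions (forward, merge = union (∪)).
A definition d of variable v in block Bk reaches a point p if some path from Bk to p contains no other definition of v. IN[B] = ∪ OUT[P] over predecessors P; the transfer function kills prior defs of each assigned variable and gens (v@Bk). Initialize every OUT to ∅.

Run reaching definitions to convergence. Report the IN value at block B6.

Answer: {a@B0, a@B3, b@B4, b@B5, c@B1, c@B5, d@B4, e@B0, f@B4}

Derivation:
Fixpoint table:
  B0: | IN={} | OUT={a@B0, e@B0, f@B0}
  B1: | IN={a@B0, e@B0, f@B0} | OUT={a@B0, c@B1, e@B0, f@B1}
  B2: | IN={a@B0, a@B3, b@B4, c@B1, d@B4, e@B0, f@B1, f@B4} | OUT={a@B0, a@B3, b@B4, c@B1, d@B4, e@B0, f@B2}
  B3: | IN={a@B0, a@B3, b@B4, c@B1, d@B4, e@B0, f@B2} | OUT={a@B3, b@B3, c@B1, d@B4, e@B0, f@B2}
  B4: | IN={a@B0, a@B3, b@B3, c@B1, d@B4, e@B0, f@B1, f@B2} | OUT={a@B0, a@B3, b@B4, c@B1, d@B4, e@B0, f@B4}
  B5: | IN={a@B0, a@B3, b@B4, c@B1, d@B4, e@B0, f@B4} | OUT={a@B0, a@B3, b@B5, c@B5, d@B4, e@B0, f@B4}
  B6: | IN={a@B0, a@B3, b@B4, b@B5, c@B1, c@B5, d@B4, e@B0, f@B4} | OUT={a@B0, a@B3, b@B4, b@B5, c@B1, c@B5, d@B6, e@B0, f@B4}

Merge at B6: IN[B6] = OUT[B4] ⊔ OUT[B5] = {a@B0, a@B3, b@B4, b@B5, c@B1, c@B5, d@B4, e@B0, f@B4}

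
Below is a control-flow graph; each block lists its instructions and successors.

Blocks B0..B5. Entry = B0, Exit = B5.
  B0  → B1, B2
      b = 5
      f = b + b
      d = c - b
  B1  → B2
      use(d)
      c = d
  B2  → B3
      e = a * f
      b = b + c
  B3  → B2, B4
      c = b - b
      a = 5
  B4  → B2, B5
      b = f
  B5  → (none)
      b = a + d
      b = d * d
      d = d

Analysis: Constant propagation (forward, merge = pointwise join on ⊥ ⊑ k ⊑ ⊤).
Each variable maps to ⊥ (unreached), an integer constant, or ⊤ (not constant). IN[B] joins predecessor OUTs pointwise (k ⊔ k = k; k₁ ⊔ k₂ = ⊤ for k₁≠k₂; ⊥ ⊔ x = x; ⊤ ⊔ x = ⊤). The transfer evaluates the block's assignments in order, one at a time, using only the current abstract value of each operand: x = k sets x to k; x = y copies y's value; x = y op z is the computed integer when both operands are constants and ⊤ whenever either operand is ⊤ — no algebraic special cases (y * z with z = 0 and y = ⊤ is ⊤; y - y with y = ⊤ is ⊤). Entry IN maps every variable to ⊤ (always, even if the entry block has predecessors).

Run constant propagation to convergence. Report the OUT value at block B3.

Answer: {a: 5, b: ⊤, c: ⊤, d: ⊤, e: ⊤, f: 10}

Trace:
Per-block solution:
  B0: | IN=(all ⊤) | OUT={b:5, f:10; rest ⊤}
  B1: | IN={b:5, f:10; rest ⊤} | OUT={b:5, f:10; rest ⊤}
  B2: | IN={f:10; rest ⊤} | OUT={f:10; rest ⊤}
  B3: | IN={f:10; rest ⊤} | OUT={a:5, f:10; rest ⊤}
  B4: | IN={a:5, f:10; rest ⊤} | OUT={a:5, b:10, f:10; rest ⊤}
  B5: | IN={a:5, b:10, f:10; rest ⊤} | OUT={a:5, f:10; rest ⊤}

Merge at B3: IN[B3] = OUT[B2] = {a: ⊤, b: ⊤, c: ⊤, d: ⊤, e: ⊤, f: 10}
Applying B3's transfer function to that IN value gives OUT[B3] (row B3 above).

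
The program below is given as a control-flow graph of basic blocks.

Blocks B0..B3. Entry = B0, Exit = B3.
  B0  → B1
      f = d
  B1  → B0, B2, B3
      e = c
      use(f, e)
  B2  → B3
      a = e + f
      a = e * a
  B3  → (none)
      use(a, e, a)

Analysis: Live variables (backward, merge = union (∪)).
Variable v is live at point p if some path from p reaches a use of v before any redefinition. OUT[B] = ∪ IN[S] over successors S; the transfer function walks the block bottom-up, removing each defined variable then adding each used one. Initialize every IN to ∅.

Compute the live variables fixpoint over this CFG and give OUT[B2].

Fixpoint table:
  B0:  IN={a, c, d}  OUT={a, c, d, f}
  B1:  IN={a, c, d, f}  OUT={a, c, d, e, f}
  B2:  IN={e, f}  OUT={a, e}
  B3:  IN={a, e}  OUT={}

Merge at B2: OUT[B2] = IN[B3] = {a, e}

Answer: {a, e}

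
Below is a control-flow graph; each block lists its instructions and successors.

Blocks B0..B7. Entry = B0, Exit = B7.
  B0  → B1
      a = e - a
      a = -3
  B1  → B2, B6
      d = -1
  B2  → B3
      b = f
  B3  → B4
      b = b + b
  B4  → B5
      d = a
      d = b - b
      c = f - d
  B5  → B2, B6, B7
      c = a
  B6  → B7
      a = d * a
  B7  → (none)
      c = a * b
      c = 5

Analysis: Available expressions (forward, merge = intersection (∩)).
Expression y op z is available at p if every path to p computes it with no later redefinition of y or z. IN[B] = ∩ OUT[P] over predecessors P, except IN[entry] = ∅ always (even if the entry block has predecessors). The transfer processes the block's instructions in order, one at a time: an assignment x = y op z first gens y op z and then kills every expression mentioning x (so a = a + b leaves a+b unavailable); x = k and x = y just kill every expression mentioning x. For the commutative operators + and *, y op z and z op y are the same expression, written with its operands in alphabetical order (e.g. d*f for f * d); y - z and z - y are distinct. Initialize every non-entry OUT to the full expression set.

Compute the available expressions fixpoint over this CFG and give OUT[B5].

Answer: {b-b, f-d}

Derivation:
Fixpoint table:
  B0:  IN={}  OUT={}
  B1:  IN={}  OUT={}
  B2:  IN={}  OUT={}
  B3:  IN={}  OUT={}
  B4:  IN={}  OUT={b-b, f-d}
  B5:  IN={b-b, f-d}  OUT={b-b, f-d}
  B6:  IN={}  OUT={}
  B7:  IN={}  OUT={a*b}

Merge at B5: IN[B5] = OUT[B4] = {b-b, f-d}
Applying B5's transfer function to that IN value gives OUT[B5] (row B5 above).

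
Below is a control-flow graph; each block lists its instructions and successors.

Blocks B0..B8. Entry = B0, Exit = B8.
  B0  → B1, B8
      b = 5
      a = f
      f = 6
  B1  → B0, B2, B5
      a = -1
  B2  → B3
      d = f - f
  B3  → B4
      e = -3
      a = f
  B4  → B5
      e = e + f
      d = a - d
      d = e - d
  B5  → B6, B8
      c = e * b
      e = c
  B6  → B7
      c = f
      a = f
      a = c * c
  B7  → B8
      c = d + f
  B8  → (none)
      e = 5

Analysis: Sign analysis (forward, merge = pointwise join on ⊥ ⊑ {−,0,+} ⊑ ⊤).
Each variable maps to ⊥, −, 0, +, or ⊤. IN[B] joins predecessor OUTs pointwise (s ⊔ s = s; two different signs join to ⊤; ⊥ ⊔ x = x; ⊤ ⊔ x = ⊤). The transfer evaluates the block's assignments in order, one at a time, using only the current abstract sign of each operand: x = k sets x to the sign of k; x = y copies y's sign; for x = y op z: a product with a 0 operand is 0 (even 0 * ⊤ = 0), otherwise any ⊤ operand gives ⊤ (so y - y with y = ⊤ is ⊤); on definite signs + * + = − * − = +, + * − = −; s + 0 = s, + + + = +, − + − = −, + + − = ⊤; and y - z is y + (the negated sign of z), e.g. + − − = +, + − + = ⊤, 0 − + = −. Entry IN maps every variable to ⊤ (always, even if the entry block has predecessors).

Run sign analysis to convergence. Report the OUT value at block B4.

Fixpoint table:
  B0:   IN=(all ⊤)   OUT={b:+, f:+; rest ⊤}
  B1:   IN={b:+, f:+; rest ⊤}   OUT={a:-, b:+, f:+; rest ⊤}
  B2:   IN={a:-, b:+, f:+; rest ⊤}   OUT={a:-, b:+, f:+; rest ⊤}
  B3:   IN={a:-, b:+, f:+; rest ⊤}   OUT={a:+, b:+, e:-, f:+; rest ⊤}
  B4:   IN={a:+, b:+, e:-, f:+; rest ⊤}   OUT={a:+, b:+, f:+; rest ⊤}
  B5:   IN={b:+, f:+; rest ⊤}   OUT={b:+, f:+; rest ⊤}
  B6:   IN={b:+, f:+; rest ⊤}   OUT={a:+, b:+, c:+, f:+; rest ⊤}
  B7:   IN={a:+, b:+, c:+, f:+; rest ⊤}   OUT={a:+, b:+, f:+; rest ⊤}
  B8:   IN={b:+, f:+; rest ⊤}   OUT={b:+, e:+, f:+; rest ⊤}

Merge at B4: IN[B4] = OUT[B3] = {a: +, b: +, c: ⊤, d: ⊤, e: -, f: +}
Applying B4's transfer function to that IN value gives OUT[B4] (row B4 above).

Answer: {a: +, b: +, c: ⊤, d: ⊤, e: ⊤, f: +}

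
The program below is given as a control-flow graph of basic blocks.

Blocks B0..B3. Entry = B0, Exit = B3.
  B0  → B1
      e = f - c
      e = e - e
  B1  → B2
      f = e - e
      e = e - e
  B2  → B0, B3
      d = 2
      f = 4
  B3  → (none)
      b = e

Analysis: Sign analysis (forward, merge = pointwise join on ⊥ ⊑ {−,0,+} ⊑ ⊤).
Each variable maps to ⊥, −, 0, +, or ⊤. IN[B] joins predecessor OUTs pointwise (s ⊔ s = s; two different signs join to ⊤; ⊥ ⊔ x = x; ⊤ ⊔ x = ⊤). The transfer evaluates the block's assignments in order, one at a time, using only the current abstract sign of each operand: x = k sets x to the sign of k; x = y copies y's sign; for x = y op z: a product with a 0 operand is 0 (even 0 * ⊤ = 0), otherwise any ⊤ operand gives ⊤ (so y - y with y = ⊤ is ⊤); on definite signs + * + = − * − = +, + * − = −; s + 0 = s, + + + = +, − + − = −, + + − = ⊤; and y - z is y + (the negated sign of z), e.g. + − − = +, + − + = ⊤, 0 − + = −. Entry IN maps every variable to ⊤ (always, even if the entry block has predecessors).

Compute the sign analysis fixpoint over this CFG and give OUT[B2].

Per-block solution:
  B0:  IN=(all ⊤)  OUT=(all ⊤)
  B1:  IN=(all ⊤)  OUT=(all ⊤)
  B2:  IN=(all ⊤)  OUT={d:+, f:+; rest ⊤}
  B3:  IN={d:+, f:+; rest ⊤}  OUT={d:+, f:+; rest ⊤}

Merge at B2: IN[B2] = OUT[B1] = {a: ⊤, b: ⊤, c: ⊤, d: ⊤, e: ⊤, f: ⊤}
Applying B2's transfer function to that IN value gives OUT[B2] (row B2 above).

Answer: {a: ⊤, b: ⊤, c: ⊤, d: +, e: ⊤, f: +}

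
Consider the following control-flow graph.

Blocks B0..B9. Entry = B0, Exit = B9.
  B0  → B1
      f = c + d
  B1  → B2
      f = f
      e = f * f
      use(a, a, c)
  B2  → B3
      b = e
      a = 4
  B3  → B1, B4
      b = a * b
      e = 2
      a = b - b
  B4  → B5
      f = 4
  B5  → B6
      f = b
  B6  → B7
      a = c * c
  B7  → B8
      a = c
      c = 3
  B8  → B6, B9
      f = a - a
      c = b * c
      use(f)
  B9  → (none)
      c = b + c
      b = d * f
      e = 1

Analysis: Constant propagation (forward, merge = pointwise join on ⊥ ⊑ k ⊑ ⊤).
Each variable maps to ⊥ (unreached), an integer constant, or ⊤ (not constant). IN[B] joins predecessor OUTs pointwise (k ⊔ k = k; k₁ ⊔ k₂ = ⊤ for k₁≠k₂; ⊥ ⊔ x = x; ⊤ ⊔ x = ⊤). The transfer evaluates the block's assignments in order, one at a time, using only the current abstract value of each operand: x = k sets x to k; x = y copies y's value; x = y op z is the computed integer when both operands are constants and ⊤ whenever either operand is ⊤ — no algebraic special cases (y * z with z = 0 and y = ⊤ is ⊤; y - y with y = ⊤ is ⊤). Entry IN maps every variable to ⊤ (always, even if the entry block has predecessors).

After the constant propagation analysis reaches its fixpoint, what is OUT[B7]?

Converged values:
  B0: | IN=(all ⊤) | OUT=(all ⊤)
  B1: | IN=(all ⊤) | OUT=(all ⊤)
  B2: | IN=(all ⊤) | OUT={a:4; rest ⊤}
  B3: | IN={a:4; rest ⊤} | OUT={e:2; rest ⊤}
  B4: | IN={e:2; rest ⊤} | OUT={e:2, f:4; rest ⊤}
  B5: | IN={e:2, f:4; rest ⊤} | OUT={e:2; rest ⊤}
  B6: | IN={e:2; rest ⊤} | OUT={e:2; rest ⊤}
  B7: | IN={e:2; rest ⊤} | OUT={c:3, e:2; rest ⊤}
  B8: | IN={c:3, e:2; rest ⊤} | OUT={e:2; rest ⊤}
  B9: | IN={e:2; rest ⊤} | OUT={e:1; rest ⊤}

Merge at B7: IN[B7] = OUT[B6] = {a: ⊤, b: ⊤, c: ⊤, d: ⊤, e: 2, f: ⊤}
Applying B7's transfer function to that IN value gives OUT[B7] (row B7 above).

Answer: {a: ⊤, b: ⊤, c: 3, d: ⊤, e: 2, f: ⊤}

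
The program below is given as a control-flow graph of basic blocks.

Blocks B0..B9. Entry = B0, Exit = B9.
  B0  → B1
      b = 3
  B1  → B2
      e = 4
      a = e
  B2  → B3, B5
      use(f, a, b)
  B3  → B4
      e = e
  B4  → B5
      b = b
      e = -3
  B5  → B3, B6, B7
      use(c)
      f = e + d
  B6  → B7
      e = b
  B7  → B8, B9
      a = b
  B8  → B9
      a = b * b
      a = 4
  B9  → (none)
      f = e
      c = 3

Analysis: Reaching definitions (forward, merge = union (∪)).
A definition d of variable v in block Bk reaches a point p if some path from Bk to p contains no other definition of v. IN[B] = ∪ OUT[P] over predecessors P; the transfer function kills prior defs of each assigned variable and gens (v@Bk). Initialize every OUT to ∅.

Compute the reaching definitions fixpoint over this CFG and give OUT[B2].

Answer: {a@B1, b@B0, e@B1}

Working:
Fixpoint table:
  B0:   IN={}   OUT={b@B0}
  B1:   IN={b@B0}   OUT={a@B1, b@B0, e@B1}
  B2:   IN={a@B1, b@B0, e@B1}   OUT={a@B1, b@B0, e@B1}
  B3:   IN={a@B1, b@B0, b@B4, e@B1, e@B4, f@B5}   OUT={a@B1, b@B0, b@B4, e@B3, f@B5}
  B4:   IN={a@B1, b@B0, b@B4, e@B3, f@B5}   OUT={a@B1, b@B4, e@B4, f@B5}
  B5:   IN={a@B1, b@B0, b@B4, e@B1, e@B4, f@B5}   OUT={a@B1, b@B0, b@B4, e@B1, e@B4, f@B5}
  B6:   IN={a@B1, b@B0, b@B4, e@B1, e@B4, f@B5}   OUT={a@B1, b@B0, b@B4, e@B6, f@B5}
  B7:   IN={a@B1, b@B0, b@B4, e@B1, e@B4, e@B6, f@B5}   OUT={a@B7, b@B0, b@B4, e@B1, e@B4, e@B6, f@B5}
  B8:   IN={a@B7, b@B0, b@B4, e@B1, e@B4, e@B6, f@B5}   OUT={a@B8, b@B0, b@B4, e@B1, e@B4, e@B6, f@B5}
  B9:   IN={a@B7, a@B8, b@B0, b@B4, e@B1, e@B4, e@B6, f@B5}   OUT={a@B7, a@B8, b@B0, b@B4, c@B9, e@B1, e@B4, e@B6, f@B9}

Merge at B2: IN[B2] = OUT[B1] = {a@B1, b@B0, e@B1}
Applying B2's transfer function to that IN value gives OUT[B2] (row B2 above).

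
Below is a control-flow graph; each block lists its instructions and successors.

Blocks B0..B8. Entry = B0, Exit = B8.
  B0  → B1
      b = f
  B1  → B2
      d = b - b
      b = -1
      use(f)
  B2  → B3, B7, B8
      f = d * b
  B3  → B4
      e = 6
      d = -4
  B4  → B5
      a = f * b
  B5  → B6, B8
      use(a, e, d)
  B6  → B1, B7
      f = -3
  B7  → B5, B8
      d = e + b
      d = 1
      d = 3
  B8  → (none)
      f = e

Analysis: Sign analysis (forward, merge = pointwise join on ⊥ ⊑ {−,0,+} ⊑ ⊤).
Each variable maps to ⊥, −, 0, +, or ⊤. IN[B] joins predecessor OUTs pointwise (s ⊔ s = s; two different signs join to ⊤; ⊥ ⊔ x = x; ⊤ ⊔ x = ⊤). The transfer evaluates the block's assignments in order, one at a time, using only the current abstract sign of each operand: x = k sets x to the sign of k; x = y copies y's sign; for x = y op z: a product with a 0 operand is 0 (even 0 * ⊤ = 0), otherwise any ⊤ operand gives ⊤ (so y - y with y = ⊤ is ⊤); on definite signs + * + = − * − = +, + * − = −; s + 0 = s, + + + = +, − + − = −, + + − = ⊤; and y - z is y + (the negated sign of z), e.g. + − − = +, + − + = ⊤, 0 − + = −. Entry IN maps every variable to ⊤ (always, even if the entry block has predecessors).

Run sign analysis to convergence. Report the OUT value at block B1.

Fixpoint table:
  B0:  IN=(all ⊤)  OUT=(all ⊤)
  B1:  IN=(all ⊤)  OUT={b:-; rest ⊤}
  B2:  IN={b:-; rest ⊤}  OUT={b:-; rest ⊤}
  B3:  IN={b:-; rest ⊤}  OUT={b:-, d:-, e:+; rest ⊤}
  B4:  IN={b:-, d:-, e:+; rest ⊤}  OUT={b:-, d:-, e:+; rest ⊤}
  B5:  IN={b:-; rest ⊤}  OUT={b:-; rest ⊤}
  B6:  IN={b:-; rest ⊤}  OUT={b:-, f:-; rest ⊤}
  B7:  IN={b:-; rest ⊤}  OUT={b:-, d:+; rest ⊤}
  B8:  IN={b:-; rest ⊤}  OUT={b:-; rest ⊤}

Merge at B1: IN[B1] = OUT[B0] ⊔ OUT[B6] = {a: ⊤, b: ⊤, c: ⊤, d: ⊤, e: ⊤, f: ⊤}
Applying B1's transfer function to that IN value gives OUT[B1] (row B1 above).

Answer: {a: ⊤, b: -, c: ⊤, d: ⊤, e: ⊤, f: ⊤}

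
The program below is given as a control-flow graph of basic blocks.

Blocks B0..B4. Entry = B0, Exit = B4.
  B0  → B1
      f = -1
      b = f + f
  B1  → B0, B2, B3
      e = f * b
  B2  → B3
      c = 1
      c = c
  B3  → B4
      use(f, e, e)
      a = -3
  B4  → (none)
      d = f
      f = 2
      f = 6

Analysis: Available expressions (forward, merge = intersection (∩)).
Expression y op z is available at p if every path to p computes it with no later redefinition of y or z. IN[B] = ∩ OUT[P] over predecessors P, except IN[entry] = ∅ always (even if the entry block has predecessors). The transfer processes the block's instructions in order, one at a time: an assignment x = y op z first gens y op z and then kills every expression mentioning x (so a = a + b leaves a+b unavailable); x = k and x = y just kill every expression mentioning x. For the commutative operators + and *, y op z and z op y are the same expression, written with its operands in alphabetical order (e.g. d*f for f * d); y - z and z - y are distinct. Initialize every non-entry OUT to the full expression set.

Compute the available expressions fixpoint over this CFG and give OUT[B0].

Answer: {f+f}

Working:
Converged values:
  B0:   IN={}   OUT={f+f}
  B1:   IN={f+f}   OUT={b*f, f+f}
  B2:   IN={b*f, f+f}   OUT={b*f, f+f}
  B3:   IN={b*f, f+f}   OUT={b*f, f+f}
  B4:   IN={b*f, f+f}   OUT={}

Merge at B0 (entry node, so the boundary value {} is joined with the incoming edge(s)): IN[B0] = {} ∩ OUT[B1] = {}
Applying B0's transfer function to that IN value gives OUT[B0] (row B0 above).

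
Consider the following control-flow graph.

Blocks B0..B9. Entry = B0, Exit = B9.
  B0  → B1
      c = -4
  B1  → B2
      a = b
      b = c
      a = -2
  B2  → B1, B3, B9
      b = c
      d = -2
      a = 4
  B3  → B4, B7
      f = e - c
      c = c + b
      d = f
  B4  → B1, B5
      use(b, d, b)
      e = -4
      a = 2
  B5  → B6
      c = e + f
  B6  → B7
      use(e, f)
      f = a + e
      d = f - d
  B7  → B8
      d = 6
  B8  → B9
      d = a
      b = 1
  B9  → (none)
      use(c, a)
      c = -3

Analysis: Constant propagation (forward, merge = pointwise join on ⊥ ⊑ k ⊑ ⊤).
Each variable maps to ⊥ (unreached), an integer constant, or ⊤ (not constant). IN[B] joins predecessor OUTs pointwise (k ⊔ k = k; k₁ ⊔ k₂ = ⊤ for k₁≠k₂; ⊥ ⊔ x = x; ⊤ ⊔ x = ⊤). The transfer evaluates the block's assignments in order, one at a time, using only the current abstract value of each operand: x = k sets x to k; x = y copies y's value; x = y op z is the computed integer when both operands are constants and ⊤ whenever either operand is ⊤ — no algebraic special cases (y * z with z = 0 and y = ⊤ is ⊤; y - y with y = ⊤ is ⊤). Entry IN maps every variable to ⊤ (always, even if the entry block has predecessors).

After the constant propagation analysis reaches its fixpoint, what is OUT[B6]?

Answer: {a: 2, b: ⊤, c: ⊤, d: ⊤, e: -4, f: -2}

Trace:
Fixpoint table:
  B0:  IN=(all ⊤)  OUT={c:-4; rest ⊤}
  B1:  IN=(all ⊤)  OUT={a:-2; rest ⊤}
  B2:  IN={a:-2; rest ⊤}  OUT={a:4, d:-2; rest ⊤}
  B3:  IN={a:4, d:-2; rest ⊤}  OUT={a:4; rest ⊤}
  B4:  IN={a:4; rest ⊤}  OUT={a:2, e:-4; rest ⊤}
  B5:  IN={a:2, e:-4; rest ⊤}  OUT={a:2, e:-4; rest ⊤}
  B6:  IN={a:2, e:-4; rest ⊤}  OUT={a:2, e:-4, f:-2; rest ⊤}
  B7:  IN=(all ⊤)  OUT={d:6; rest ⊤}
  B8:  IN={d:6; rest ⊤}  OUT={b:1; rest ⊤}
  B9:  IN=(all ⊤)  OUT={c:-3; rest ⊤}

Merge at B6: IN[B6] = OUT[B5] = {a: 2, b: ⊤, c: ⊤, d: ⊤, e: -4, f: ⊤}
Applying B6's transfer function to that IN value gives OUT[B6] (row B6 above).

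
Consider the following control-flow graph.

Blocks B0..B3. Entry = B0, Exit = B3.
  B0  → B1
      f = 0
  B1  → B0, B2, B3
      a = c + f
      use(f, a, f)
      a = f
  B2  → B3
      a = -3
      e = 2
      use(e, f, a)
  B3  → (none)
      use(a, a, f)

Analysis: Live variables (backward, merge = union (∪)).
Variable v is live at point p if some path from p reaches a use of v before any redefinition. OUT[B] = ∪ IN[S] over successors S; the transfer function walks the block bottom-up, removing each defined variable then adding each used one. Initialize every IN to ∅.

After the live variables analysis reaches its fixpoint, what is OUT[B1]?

Answer: {a, c, f}

Working:
Converged values:
  B0:   IN={c}   OUT={c, f}
  B1:   IN={c, f}   OUT={a, c, f}
  B2:   IN={f}   OUT={a, f}
  B3:   IN={a, f}   OUT={}

Merge at B1: OUT[B1] = IN[B0] ⊔ IN[B2] ⊔ IN[B3] = {a, c, f}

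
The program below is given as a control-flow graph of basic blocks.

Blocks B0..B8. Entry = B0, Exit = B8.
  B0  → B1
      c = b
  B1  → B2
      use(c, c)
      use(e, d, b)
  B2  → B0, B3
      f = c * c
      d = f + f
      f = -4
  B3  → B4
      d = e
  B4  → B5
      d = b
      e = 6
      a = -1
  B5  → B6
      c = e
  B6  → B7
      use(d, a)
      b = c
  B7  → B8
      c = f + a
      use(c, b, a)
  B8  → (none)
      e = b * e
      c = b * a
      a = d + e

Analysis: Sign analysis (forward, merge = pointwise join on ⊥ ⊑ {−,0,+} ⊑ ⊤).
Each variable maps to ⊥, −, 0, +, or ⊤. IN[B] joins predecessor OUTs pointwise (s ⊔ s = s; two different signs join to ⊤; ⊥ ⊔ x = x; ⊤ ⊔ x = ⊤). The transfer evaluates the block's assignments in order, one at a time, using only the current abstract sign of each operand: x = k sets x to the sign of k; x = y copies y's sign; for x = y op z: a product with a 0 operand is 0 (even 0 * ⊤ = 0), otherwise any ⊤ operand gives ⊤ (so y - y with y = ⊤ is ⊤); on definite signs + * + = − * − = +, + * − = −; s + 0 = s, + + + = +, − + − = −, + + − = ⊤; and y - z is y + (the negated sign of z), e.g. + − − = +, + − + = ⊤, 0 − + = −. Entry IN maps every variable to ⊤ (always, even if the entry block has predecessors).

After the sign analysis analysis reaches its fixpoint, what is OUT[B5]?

Answer: {a: -, b: ⊤, c: +, d: ⊤, e: +, f: -}

Working:
Converged values:
  B0:   IN=(all ⊤)   OUT=(all ⊤)
  B1:   IN=(all ⊤)   OUT=(all ⊤)
  B2:   IN=(all ⊤)   OUT={f:-; rest ⊤}
  B3:   IN={f:-; rest ⊤}   OUT={f:-; rest ⊤}
  B4:   IN={f:-; rest ⊤}   OUT={a:-, e:+, f:-; rest ⊤}
  B5:   IN={a:-, e:+, f:-; rest ⊤}   OUT={a:-, c:+, e:+, f:-; rest ⊤}
  B6:   IN={a:-, c:+, e:+, f:-; rest ⊤}   OUT={a:-, b:+, c:+, e:+, f:-; rest ⊤}
  B7:   IN={a:-, b:+, c:+, e:+, f:-; rest ⊤}   OUT={a:-, b:+, c:-, e:+, f:-; rest ⊤}
  B8:   IN={a:-, b:+, c:-, e:+, f:-; rest ⊤}   OUT={b:+, c:-, e:+, f:-; rest ⊤}

Merge at B5: IN[B5] = OUT[B4] = {a: -, b: ⊤, c: ⊤, d: ⊤, e: +, f: -}
Applying B5's transfer function to that IN value gives OUT[B5] (row B5 above).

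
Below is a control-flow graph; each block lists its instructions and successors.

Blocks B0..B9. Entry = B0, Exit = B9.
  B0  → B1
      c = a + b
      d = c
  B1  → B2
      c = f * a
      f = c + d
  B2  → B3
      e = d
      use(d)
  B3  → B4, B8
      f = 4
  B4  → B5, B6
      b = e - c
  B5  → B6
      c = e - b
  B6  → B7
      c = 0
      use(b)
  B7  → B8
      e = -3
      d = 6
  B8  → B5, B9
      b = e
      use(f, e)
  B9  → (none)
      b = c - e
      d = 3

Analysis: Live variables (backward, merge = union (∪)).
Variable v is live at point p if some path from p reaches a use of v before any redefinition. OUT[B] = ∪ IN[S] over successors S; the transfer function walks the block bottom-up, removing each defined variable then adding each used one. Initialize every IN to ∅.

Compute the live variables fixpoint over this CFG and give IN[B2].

Answer: {c, d}

Working:
Converged values:
  B0:   IN={a, b, f}   OUT={a, d, f}
  B1:   IN={a, d, f}   OUT={c, d}
  B2:   IN={c, d}   OUT={c, e}
  B3:   IN={c, e}   OUT={c, e, f}
  B4:   IN={c, e, f}   OUT={b, e, f}
  B5:   IN={b, e, f}   OUT={b, f}
  B6:   IN={b, f}   OUT={c, f}
  B7:   IN={c, f}   OUT={c, e, f}
  B8:   IN={c, e, f}   OUT={b, c, e, f}
  B9:   IN={c, e}   OUT={}

Merge at B2: OUT[B2] = IN[B3] = {c, e}
Applying B2's transfer function to that OUT value gives IN[B2] (row B2 above).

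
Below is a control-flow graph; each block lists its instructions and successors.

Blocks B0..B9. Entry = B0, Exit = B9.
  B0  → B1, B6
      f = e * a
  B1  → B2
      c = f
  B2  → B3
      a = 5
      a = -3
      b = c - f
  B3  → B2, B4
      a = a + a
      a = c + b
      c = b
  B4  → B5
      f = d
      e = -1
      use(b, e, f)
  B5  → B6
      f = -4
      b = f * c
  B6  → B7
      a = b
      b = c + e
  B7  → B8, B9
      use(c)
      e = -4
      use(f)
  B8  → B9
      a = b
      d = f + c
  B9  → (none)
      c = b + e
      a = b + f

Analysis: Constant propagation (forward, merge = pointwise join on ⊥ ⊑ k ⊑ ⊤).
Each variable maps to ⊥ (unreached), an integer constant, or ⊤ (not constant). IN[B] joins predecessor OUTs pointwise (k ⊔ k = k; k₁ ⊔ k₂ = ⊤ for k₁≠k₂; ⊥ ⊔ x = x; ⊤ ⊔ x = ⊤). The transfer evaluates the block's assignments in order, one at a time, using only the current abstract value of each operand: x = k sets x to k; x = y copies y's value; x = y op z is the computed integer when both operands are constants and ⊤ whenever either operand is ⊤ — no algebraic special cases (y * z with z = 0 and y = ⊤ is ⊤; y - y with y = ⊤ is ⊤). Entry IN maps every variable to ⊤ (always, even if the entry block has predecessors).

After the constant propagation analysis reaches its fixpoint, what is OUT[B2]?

Fixpoint table:
  B0:  IN=(all ⊤)  OUT=(all ⊤)
  B1:  IN=(all ⊤)  OUT=(all ⊤)
  B2:  IN=(all ⊤)  OUT={a:-3; rest ⊤}
  B3:  IN={a:-3; rest ⊤}  OUT=(all ⊤)
  B4:  IN=(all ⊤)  OUT={e:-1; rest ⊤}
  B5:  IN={e:-1; rest ⊤}  OUT={e:-1, f:-4; rest ⊤}
  B6:  IN=(all ⊤)  OUT=(all ⊤)
  B7:  IN=(all ⊤)  OUT={e:-4; rest ⊤}
  B8:  IN={e:-4; rest ⊤}  OUT={e:-4; rest ⊤}
  B9:  IN={e:-4; rest ⊤}  OUT={e:-4; rest ⊤}

Merge at B2: IN[B2] = OUT[B1] ⊔ OUT[B3] = {a: ⊤, b: ⊤, c: ⊤, d: ⊤, e: ⊤, f: ⊤}
Applying B2's transfer function to that IN value gives OUT[B2] (row B2 above).

Answer: {a: -3, b: ⊤, c: ⊤, d: ⊤, e: ⊤, f: ⊤}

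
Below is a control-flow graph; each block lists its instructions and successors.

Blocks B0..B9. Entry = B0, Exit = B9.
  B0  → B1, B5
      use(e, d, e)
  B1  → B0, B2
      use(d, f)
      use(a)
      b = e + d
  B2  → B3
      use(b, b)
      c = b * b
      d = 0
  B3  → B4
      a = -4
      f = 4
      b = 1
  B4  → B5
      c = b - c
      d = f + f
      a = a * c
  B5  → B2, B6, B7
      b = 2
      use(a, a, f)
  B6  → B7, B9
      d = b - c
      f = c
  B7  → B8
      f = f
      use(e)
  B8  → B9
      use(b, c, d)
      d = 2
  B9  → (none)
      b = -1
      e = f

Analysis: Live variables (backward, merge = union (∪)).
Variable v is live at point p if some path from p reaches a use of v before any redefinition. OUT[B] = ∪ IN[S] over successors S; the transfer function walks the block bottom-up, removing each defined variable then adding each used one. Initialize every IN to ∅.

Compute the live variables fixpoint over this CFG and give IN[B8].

Answer: {b, c, d, f}

Working:
Per-block solution:
  B0: | IN={a, c, d, e, f} | OUT={a, c, d, e, f}
  B1: | IN={a, c, d, e, f} | OUT={a, b, c, d, e, f}
  B2: | IN={b, e} | OUT={c, e}
  B3: | IN={c, e} | OUT={a, b, c, e, f}
  B4: | IN={a, b, c, e, f} | OUT={a, c, d, e, f}
  B5: | IN={a, c, d, e, f} | OUT={b, c, d, e, f}
  B6: | IN={b, c, e} | OUT={b, c, d, e, f}
  B7: | IN={b, c, d, e, f} | OUT={b, c, d, f}
  B8: | IN={b, c, d, f} | OUT={f}
  B9: | IN={f} | OUT={}

Merge at B8: OUT[B8] = IN[B9] = {f}
Applying B8's transfer function to that OUT value gives IN[B8] (row B8 above).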